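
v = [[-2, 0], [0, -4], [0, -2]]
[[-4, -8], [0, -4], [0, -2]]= v @ [[2, 4], [0, 1]]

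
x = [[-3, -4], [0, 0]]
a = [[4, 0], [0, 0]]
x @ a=[[-12, 0], [0, 0]]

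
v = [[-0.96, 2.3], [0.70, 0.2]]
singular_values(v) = [2.49, 0.72]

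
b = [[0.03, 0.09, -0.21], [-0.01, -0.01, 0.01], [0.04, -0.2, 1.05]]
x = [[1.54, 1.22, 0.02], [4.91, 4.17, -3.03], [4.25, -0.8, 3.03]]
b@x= [[-0.4, 0.58, -0.91], [-0.02, -0.06, 0.06], [3.54, -1.63, 3.79]]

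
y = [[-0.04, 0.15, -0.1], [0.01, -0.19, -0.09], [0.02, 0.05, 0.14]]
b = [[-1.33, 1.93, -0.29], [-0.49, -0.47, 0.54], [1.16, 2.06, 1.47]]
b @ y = [[0.07, -0.58, -0.08],[0.03, 0.04, 0.17],[0.0, -0.14, -0.10]]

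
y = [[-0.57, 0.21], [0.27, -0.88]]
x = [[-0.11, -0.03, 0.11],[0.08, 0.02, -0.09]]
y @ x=[[0.08, 0.02, -0.08],[-0.10, -0.03, 0.11]]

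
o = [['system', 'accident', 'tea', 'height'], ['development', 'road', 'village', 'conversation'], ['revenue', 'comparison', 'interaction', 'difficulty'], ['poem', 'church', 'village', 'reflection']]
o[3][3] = 'reflection'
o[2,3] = 'difficulty'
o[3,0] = 'poem'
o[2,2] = 'interaction'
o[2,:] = ['revenue', 'comparison', 'interaction', 'difficulty']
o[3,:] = ['poem', 'church', 'village', 'reflection']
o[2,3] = 'difficulty'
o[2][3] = 'difficulty'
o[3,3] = 'reflection'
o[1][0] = 'development'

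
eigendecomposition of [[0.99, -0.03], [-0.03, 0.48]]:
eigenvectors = [[1.00, 0.06], [-0.06, 1.00]]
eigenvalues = [0.99, 0.48]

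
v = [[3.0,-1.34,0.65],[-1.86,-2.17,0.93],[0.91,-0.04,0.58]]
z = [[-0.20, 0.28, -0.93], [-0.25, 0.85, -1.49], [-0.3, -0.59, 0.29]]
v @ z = [[-0.46, -0.68, -0.60],[0.64, -2.91, 5.23],[-0.35, -0.12, -0.62]]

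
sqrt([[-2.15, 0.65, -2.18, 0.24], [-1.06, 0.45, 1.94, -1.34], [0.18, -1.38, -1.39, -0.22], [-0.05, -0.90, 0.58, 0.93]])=[[0.10+1.13j, 0.41+0.49j, -1.16+1.40j, 0.31+0.21j], [-0.55+0.30j, 1.30+0.13j, (1.16+0.37j), (-0.32+0.05j)], [(0.13+0.22j), -0.76+0.10j, 0.46+0.27j, (-0.29+0.04j)], [-0.11+0.06j, -0.18+0.03j, (0.52+0.07j), 1.04+0.01j]]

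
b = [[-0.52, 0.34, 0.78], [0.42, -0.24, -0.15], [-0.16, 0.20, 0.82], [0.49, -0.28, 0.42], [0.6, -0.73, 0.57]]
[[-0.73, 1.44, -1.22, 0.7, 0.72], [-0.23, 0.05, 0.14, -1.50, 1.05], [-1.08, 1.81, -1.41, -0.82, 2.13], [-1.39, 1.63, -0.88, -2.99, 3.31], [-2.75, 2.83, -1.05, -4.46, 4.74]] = b@ [[0.19, 0.04, -0.48, -3.31, 3.04], [2.46, -1.78, -0.32, 1.76, -1.26], [-1.88, 2.65, -1.74, -2.08, 3.50]]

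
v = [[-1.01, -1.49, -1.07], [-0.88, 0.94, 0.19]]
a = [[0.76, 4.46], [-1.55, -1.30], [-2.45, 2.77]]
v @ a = [[4.16, -5.53], [-2.59, -4.62]]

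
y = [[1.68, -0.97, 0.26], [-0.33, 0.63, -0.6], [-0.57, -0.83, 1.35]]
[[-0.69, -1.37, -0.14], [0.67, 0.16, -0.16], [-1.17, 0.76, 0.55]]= y @ [[0.14, -0.68, -0.31], [0.88, 0.37, -0.38], [-0.27, 0.50, 0.04]]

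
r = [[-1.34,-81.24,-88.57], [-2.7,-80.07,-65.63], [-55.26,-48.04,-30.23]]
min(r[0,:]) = -88.57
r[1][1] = -80.07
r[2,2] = -30.23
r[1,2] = -65.63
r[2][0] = -55.26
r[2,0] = -55.26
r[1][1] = -80.07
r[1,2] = -65.63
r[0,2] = -88.57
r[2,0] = -55.26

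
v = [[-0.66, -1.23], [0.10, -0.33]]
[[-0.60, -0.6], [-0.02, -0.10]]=v @ [[0.5, 0.22], [0.22, 0.37]]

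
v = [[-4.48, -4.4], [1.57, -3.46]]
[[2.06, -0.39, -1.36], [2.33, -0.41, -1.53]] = v @ [[0.14, -0.02, -0.09], [-0.61, 0.11, 0.4]]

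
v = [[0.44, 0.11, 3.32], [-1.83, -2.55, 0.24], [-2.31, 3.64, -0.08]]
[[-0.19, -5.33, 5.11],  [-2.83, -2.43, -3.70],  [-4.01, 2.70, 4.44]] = v @ [[1.62, 0.07, 0.25], [-0.08, 0.75, 1.41], [-0.27, -1.64, 1.46]]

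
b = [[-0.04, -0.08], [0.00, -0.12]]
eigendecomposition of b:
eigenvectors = [[1.0, 0.71], [0.0, 0.71]]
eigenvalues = [-0.04, -0.12]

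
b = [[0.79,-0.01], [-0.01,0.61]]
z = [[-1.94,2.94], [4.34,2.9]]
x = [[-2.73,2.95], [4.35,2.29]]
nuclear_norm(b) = 1.40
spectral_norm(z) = 5.22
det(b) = 0.48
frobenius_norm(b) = 1.00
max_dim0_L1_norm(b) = 0.8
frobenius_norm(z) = 6.30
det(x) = -19.08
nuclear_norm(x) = 8.86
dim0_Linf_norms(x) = [4.35, 2.95]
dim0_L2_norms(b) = [0.79, 0.61]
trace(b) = 1.40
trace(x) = -0.44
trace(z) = 0.96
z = b + x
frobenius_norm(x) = 6.35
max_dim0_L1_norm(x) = 7.08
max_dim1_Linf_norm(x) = 4.35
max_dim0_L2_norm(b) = 0.79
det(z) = -18.39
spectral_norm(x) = 5.16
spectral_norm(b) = 0.79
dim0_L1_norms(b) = [0.8, 0.62]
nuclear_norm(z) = 8.74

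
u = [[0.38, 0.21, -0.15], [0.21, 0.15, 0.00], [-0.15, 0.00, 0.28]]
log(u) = [[-2.36, 2.4, -1.10],[2.40, -4.28, 1.00],[-1.1, 1.00, -1.70]]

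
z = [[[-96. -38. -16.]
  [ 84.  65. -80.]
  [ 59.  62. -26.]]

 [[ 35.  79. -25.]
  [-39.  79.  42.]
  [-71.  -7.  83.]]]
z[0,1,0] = 84.0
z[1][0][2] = -25.0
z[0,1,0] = 84.0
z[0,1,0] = 84.0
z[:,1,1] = [65.0, 79.0]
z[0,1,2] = -80.0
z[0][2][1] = 62.0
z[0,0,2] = -16.0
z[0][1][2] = -80.0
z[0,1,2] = -80.0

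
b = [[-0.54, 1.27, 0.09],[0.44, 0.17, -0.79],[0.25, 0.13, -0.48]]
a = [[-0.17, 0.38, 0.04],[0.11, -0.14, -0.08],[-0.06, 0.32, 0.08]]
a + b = [[-0.71, 1.65, 0.13], [0.55, 0.03, -0.87], [0.19, 0.45, -0.4]]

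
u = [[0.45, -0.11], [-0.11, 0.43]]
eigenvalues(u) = [0.55, 0.33]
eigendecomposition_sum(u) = [[0.30, -0.27], [-0.27, 0.25]] + [[0.15,0.16], [0.16,0.18]]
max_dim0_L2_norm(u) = 0.46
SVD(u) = [[-0.74, 0.67], [0.67, 0.74]] @ diag([0.5504536101718727, 0.32954638982812734]) @ [[-0.74, 0.67], [0.67, 0.74]]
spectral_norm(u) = 0.55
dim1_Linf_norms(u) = [0.45, 0.43]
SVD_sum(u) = [[0.3, -0.27], [-0.27, 0.25]] + [[0.15, 0.16], [0.16, 0.18]]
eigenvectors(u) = [[0.74, 0.67], [-0.67, 0.74]]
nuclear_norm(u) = 0.88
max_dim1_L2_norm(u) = 0.46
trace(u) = 0.88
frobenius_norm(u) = 0.64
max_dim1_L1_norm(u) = 0.56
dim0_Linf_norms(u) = [0.45, 0.43]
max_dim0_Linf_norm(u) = 0.45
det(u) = 0.18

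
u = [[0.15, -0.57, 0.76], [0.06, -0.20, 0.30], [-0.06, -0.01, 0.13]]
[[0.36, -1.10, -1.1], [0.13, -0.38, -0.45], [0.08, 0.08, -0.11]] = u@[[-0.90, -0.96, -1.4], [-0.62, 2.15, -0.47], [0.19, 0.35, -1.52]]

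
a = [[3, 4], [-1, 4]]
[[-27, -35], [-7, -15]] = a @ [[-5, -5], [-3, -5]]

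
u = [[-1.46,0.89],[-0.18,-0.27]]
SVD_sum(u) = [[-1.46, 0.89], [-0.01, 0.01]] + [[0.00, 0.00], [-0.17, -0.28]]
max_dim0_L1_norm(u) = 1.64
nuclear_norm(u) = 2.03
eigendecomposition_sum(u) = [[-1.53, 1.32], [-0.27, 0.23]] + [[0.07, -0.43], [0.09, -0.5]]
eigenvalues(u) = [-1.31, -0.42]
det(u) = 0.55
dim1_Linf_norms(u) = [1.46, 0.27]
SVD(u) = [[-1.0, -0.01], [-0.01, 1.0]] @ diag([1.7099355577752395, 0.32422274481578595]) @ [[0.85, -0.52], [-0.52, -0.85]]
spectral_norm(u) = 1.71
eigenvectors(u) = [[-0.99, -0.65], [-0.17, -0.76]]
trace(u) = -1.73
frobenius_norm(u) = 1.74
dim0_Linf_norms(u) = [1.46, 0.89]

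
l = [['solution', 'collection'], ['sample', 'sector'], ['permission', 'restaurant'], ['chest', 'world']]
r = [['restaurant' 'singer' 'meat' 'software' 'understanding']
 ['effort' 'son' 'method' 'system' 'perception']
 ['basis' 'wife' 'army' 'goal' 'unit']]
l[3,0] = 'chest'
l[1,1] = 'sector'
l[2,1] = 'restaurant'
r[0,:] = ['restaurant', 'singer', 'meat', 'software', 'understanding']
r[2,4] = 'unit'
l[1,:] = ['sample', 'sector']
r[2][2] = 'army'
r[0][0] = 'restaurant'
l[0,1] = 'collection'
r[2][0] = 'basis'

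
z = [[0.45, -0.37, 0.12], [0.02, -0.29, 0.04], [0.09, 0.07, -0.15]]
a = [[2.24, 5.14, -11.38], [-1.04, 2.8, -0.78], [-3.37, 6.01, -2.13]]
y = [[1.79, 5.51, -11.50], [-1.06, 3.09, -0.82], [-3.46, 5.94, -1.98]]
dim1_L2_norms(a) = [12.69, 3.09, 7.21]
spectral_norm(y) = 13.77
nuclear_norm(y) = 20.54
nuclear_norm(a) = 20.23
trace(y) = 2.90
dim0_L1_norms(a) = [6.65, 13.95, 14.29]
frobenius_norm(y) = 15.11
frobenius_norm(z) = 0.69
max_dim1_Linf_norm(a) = 11.38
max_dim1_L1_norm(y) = 18.8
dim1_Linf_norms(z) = [0.45, 0.29, 0.15]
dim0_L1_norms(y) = [6.31, 14.54, 14.3]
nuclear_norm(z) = 1.00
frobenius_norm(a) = 14.92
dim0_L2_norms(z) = [0.46, 0.48, 0.2]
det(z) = 0.02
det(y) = -48.71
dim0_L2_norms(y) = [4.04, 8.67, 11.7]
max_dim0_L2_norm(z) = 0.48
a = z + y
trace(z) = 0.01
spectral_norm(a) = 13.53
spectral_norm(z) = 0.63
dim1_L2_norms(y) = [12.88, 3.37, 7.15]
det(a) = -36.99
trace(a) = 2.91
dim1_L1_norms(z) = [0.94, 0.35, 0.31]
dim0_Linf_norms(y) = [3.46, 5.94, 11.5]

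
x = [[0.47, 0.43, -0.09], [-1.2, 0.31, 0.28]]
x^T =[[0.47,-1.20], [0.43,0.31], [-0.09,0.28]]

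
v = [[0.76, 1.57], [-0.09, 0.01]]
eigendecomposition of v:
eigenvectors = [[(0.97+0j), 0.97-0.00j], [(-0.23+0.02j), -0.23-0.02j]]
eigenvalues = [(0.39+0.03j), (0.39-0.03j)]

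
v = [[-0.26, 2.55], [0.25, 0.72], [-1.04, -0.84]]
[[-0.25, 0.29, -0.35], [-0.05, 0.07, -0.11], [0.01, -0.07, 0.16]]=v@ [[0.06,-0.02,-0.04], [-0.09,0.11,-0.14]]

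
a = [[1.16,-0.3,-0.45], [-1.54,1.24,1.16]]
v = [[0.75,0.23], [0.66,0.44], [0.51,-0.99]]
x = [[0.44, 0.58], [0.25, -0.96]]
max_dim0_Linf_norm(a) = 1.54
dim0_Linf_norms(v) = [0.75, 0.99]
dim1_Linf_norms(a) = [1.16, 1.54]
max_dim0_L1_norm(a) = 2.7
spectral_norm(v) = 1.13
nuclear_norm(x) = 1.63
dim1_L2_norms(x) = [0.73, 0.99]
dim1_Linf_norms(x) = [0.58, 0.96]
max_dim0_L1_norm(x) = 1.54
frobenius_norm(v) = 1.58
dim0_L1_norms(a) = [2.7, 1.54, 1.61]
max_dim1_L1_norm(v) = 1.5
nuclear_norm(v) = 2.23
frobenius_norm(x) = 1.23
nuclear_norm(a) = 3.05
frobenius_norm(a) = 2.63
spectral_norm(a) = 2.58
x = a @ v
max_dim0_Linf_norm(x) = 0.96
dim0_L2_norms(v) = [1.12, 1.11]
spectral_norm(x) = 1.12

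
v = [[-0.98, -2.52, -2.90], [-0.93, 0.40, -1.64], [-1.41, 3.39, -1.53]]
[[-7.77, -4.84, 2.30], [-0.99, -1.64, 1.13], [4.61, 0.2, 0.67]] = v@ [[-1.24, -1.13, -1.24], [1.61, 0.37, -0.35], [1.70, 1.73, -0.07]]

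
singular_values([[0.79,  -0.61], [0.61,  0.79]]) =[1.0, 1.0]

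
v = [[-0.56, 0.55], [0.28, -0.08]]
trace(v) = -0.64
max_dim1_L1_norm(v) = 1.11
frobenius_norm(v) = 0.84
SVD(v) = [[-0.95, 0.32], [0.32, 0.95]] @ diag([0.8267117672368235, 0.13208956776433317]) @ [[0.75, -0.66], [0.66, 0.75]]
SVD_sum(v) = [[-0.59, 0.52], [0.2, -0.17]] + [[0.03, 0.03],[0.08, 0.09]]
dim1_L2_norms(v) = [0.78, 0.29]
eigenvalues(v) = [-0.78, 0.14]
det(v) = -0.11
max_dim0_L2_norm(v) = 0.63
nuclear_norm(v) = 0.96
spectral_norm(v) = 0.83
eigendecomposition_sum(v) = [[-0.59,0.47],  [0.24,-0.19]] + [[0.03, 0.08], [0.04, 0.11]]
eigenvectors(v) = [[-0.93, -0.62], [0.37, -0.79]]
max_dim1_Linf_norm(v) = 0.56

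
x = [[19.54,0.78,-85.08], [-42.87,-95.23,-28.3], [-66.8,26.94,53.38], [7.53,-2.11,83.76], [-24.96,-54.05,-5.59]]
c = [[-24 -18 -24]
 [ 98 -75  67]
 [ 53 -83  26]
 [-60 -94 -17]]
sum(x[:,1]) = -123.67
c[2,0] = 53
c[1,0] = 98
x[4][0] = -24.96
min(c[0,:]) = -24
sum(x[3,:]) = 89.18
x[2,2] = 53.38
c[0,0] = -24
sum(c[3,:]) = -171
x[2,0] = -66.8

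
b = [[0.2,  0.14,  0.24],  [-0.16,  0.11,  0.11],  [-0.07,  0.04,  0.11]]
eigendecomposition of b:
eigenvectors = [[(-0.76+0j), (-0.76-0j), (-0.01+0j)], [0.07-0.58j, 0.07+0.58j, -0.86+0.00j], [-0.00-0.28j, (-0+0.28j), 0.51+0.00j]]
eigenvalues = [(0.19+0.2j), (0.19-0.2j), (0.04+0j)]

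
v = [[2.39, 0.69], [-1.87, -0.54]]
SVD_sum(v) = [[2.39, 0.69], [-1.87, -0.54]] + [[0.0, -0.0], [0.00, -0.0]]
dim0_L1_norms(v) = [4.26, 1.23]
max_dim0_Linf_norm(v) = 2.39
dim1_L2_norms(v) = [2.49, 1.95]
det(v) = -0.00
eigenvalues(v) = [1.85, -0.0]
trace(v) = 1.85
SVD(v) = [[-0.79, 0.62], [0.62, 0.79]] @ diag([3.1585914568014304, 9.497904496456933e-05]) @ [[-0.96, -0.28], [0.28, -0.96]]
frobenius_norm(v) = 3.16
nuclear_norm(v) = 3.16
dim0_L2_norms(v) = [3.03, 0.88]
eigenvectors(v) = [[0.79, -0.28], [-0.62, 0.96]]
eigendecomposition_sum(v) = [[2.39, 0.69], [-1.87, -0.54]] + [[0.0, 0.00], [-0.0, -0.0]]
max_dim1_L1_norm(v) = 3.08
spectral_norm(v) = 3.16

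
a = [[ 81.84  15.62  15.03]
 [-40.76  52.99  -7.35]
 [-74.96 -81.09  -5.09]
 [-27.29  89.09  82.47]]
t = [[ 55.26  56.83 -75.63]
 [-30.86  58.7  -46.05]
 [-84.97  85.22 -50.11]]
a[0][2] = 15.03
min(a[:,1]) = -81.09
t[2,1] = 85.22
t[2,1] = 85.22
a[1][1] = 52.99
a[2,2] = -5.09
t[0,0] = 55.26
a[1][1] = 52.99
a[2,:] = [-74.96, -81.09, -5.09]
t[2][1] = 85.22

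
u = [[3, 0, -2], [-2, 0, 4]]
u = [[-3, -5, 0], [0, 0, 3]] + [[6, 5, -2], [-2, 0, 1]]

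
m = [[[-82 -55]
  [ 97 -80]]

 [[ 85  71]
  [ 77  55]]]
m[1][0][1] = 71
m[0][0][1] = -55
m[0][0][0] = -82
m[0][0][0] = -82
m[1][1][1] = 55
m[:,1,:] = [[97, -80], [77, 55]]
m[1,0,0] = 85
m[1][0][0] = 85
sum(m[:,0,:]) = 19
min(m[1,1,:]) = 55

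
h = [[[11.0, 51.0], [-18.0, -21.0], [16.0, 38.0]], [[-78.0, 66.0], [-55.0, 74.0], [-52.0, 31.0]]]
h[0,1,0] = -18.0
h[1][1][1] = 74.0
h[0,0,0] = 11.0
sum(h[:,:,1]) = 239.0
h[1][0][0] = -78.0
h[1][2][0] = -52.0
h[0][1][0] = -18.0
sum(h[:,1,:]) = -20.0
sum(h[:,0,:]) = 50.0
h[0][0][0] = 11.0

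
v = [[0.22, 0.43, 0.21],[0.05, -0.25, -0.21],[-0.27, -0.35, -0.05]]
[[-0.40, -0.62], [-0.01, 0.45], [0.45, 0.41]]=v @ [[-1.4, 0.20], [-0.2, -1.25], [-0.05, -0.62]]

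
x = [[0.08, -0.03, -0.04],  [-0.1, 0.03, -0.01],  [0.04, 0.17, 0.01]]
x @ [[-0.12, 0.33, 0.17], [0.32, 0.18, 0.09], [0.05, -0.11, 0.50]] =[[-0.02, 0.03, -0.01], [0.02, -0.03, -0.02], [0.05, 0.04, 0.03]]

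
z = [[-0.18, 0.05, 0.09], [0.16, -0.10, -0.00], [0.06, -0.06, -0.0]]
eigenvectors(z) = [[0.69+0.00j, (-0.41-0.15j), -0.41+0.15j], [-0.66+0.00j, -0.70+0.00j, -0.70-0.00j], [-0.30+0.00j, (-0.35-0.45j), (-0.35+0.45j)]]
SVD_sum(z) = [[-0.18, 0.08, 0.05],[0.16, -0.08, -0.04],[0.07, -0.03, -0.02]] + [[-0.00, -0.03, 0.04], [-0.00, -0.03, 0.04], [-0.00, -0.02, 0.02]] + [[0.0,0.00,0.00], [0.00,0.0,0.00], [-0.01,-0.01,-0.01]]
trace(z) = -0.28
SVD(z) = [[-0.71, -0.70, -0.09], [0.65, -0.6, -0.47], [0.28, -0.4, 0.88]] @ diag([0.2815121071625017, 0.07963710747146201, 0.014452149823019893]) @ [[0.88, -0.42, -0.23], [0.08, 0.61, -0.79], [-0.47, -0.68, -0.57]]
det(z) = -0.00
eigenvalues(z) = [(-0.27+0j), (-0.01+0.03j), (-0.01-0.03j)]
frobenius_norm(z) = 0.29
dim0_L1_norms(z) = [0.4, 0.21, 0.09]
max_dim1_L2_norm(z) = 0.21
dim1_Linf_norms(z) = [0.18, 0.16, 0.06]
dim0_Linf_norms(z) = [0.18, 0.1, 0.09]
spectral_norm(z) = 0.28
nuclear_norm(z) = 0.38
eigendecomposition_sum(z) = [[-0.17+0.00j, (0.07-0j), (0.06-0j)], [(0.17-0j), -0.07+0.00j, -0.06+0.00j], [0.08-0.00j, (-0.03+0j), (-0.03+0j)]] + [[-0.00+0.01j, (-0.01+0j), (0.02+0.01j)], [(-0+0.01j), (-0.02+0.01j), (0.03+0j)], [(-0.01+0j), -0.01-0.00j, 0.01+0.02j]] + [[-0.00-0.01j,-0.01-0.00j,(0.02-0.01j)],[(-0-0.01j),(-0.02-0.01j),(0.03-0j)],[-0.01-0.00j,(-0.01+0j),(0.01-0.02j)]]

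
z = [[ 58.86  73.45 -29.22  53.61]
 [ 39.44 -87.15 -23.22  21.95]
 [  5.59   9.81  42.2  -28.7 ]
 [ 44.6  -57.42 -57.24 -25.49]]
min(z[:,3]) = -28.7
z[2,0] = 5.59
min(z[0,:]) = -29.22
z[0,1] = 73.45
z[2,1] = 9.81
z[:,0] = [58.86, 39.44, 5.59, 44.6]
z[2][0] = 5.59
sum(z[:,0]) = 148.49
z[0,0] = 58.86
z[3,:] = [44.6, -57.42, -57.24, -25.49]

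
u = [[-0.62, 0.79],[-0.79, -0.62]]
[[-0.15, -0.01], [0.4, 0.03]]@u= [[0.1,-0.11], [-0.27,0.30]]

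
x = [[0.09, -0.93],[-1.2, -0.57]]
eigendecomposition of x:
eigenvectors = [[0.77, 0.54], [-0.64, 0.84]]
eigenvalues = [0.87, -1.35]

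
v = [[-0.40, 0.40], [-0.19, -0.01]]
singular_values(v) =[0.58, 0.14]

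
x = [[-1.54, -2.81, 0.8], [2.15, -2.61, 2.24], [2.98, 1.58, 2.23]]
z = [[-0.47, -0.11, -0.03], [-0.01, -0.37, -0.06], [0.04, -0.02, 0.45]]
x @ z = [[0.78, 1.19, 0.57], [-0.89, 0.68, 1.1], [-1.33, -0.96, 0.82]]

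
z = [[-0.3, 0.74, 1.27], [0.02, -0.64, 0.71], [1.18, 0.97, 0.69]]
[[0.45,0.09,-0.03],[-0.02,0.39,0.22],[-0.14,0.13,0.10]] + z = [[0.15, 0.83, 1.24], [0.00, -0.25, 0.93], [1.04, 1.10, 0.79]]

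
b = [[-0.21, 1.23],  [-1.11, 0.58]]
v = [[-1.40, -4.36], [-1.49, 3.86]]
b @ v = [[-1.54, 5.66], [0.69, 7.08]]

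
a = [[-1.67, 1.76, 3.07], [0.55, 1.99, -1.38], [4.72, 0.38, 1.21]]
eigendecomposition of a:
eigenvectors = [[0.77+0.00j, (-0.32-0.1j), (-0.32+0.1j)],  [(-0.19+0j), (0.45-0.41j), 0.45+0.41j],  [(-0.61+0j), (-0.72+0j), -0.72-0.00j]]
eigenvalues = [(-4.57+0j), (3.05+0.84j), (3.05-0.84j)]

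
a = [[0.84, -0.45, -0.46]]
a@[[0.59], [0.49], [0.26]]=[[0.16]]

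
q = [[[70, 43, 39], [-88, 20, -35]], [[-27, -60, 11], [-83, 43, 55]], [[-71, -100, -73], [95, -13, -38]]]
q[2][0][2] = -73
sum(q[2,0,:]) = -244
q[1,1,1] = 43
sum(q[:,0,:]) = -168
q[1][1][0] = -83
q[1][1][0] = -83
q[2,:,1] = [-100, -13]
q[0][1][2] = -35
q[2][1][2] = -38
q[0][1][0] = -88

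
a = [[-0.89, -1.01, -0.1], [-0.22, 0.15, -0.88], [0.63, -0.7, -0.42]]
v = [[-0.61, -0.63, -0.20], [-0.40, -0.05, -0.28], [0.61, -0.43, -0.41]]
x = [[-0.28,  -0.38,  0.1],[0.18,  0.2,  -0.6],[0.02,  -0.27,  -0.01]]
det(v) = 0.23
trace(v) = -1.07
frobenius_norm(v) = 1.33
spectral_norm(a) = 1.37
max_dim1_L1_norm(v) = 1.45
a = x + v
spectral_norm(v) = 0.99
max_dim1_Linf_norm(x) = 0.6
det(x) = 0.04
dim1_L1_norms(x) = [0.76, 0.98, 0.3]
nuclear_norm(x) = 1.29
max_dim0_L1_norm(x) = 0.85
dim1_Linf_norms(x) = [0.38, 0.6, 0.27]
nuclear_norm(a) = 3.29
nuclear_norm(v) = 2.11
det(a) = 1.25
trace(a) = -1.16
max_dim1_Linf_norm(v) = 0.63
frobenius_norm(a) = 1.93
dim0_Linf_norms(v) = [0.61, 0.63, 0.41]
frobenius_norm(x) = 0.86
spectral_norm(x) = 0.75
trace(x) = -0.09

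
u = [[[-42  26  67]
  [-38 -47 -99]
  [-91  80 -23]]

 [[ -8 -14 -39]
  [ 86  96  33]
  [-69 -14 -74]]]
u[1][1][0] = 86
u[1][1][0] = 86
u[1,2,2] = -74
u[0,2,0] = -91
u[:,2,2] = [-23, -74]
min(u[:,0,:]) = -42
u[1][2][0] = -69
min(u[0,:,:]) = -99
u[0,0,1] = 26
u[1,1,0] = 86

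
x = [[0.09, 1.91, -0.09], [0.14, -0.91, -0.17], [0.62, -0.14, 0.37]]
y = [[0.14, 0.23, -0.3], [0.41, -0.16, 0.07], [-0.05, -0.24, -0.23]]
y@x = [[-0.14, 0.10, -0.16], [0.06, 0.92, 0.02], [-0.18, 0.16, -0.04]]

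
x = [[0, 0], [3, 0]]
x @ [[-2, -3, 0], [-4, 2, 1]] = [[0, 0, 0], [-6, -9, 0]]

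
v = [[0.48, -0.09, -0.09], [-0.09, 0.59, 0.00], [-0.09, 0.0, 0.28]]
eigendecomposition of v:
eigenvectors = [[0.39, 0.76, 0.53], [0.10, 0.53, -0.84], [0.92, -0.38, -0.13]]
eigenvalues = [0.24, 0.46, 0.65]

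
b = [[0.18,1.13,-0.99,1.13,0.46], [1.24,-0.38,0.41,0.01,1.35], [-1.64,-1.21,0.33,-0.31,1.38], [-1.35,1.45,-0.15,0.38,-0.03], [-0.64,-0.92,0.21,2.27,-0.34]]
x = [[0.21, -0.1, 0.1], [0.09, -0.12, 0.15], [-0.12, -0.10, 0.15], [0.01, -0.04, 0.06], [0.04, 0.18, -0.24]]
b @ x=[[0.29, -0.02, -0.00],[0.23, 0.12, -0.19],[-0.44, 0.54, -0.65],[-0.13, -0.04, 0.09],[-0.23, 0.0, 0.05]]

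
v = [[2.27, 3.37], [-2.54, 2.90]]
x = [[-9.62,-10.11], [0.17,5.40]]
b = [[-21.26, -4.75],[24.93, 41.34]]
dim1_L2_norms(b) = [21.78, 48.28]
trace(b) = 20.08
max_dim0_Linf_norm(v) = 3.37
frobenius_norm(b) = 52.96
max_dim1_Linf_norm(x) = 10.11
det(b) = -760.47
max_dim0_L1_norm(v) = 6.27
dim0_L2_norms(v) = [3.41, 4.45]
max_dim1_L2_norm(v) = 4.06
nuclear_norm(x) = 18.01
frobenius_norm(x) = 14.96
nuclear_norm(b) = 65.77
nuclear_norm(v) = 7.85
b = v @ x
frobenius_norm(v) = 5.60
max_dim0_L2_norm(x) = 11.46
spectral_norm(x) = 14.56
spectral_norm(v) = 4.45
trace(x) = -4.22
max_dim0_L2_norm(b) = 41.61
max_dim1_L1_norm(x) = 19.73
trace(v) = 5.17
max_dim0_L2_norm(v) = 4.45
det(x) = -50.23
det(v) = 15.14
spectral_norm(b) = 50.80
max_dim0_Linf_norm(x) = 10.11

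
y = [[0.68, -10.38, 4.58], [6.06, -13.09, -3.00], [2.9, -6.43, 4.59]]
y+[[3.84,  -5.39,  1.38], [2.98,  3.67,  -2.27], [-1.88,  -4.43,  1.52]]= [[4.52, -15.77, 5.96], [9.04, -9.42, -5.27], [1.02, -10.86, 6.11]]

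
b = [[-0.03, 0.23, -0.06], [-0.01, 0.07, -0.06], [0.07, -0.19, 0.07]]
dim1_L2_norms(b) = [0.24, 0.09, 0.21]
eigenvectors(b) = [[-0.81, -0.94, -0.63], [-0.4, -0.34, 0.28], [0.42, 0.10, 0.73]]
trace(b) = 0.11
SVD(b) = [[-0.72, 0.6, 0.34], [-0.26, -0.69, 0.67], [0.64, 0.4, 0.66]] @ diag([0.3305214341346433, 0.03991612093994839, 0.032592711864557755]) @ [[0.21, -0.93, 0.31],[0.42, 0.38, 0.83],[0.89, 0.04, -0.46]]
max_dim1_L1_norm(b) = 0.33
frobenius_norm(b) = 0.33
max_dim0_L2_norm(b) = 0.31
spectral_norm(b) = 0.33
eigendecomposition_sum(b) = [[-0.11, 0.26, -0.2], [-0.06, 0.12, -0.10], [0.06, -0.13, 0.1]] + [[0.1, -0.08, 0.12], [0.04, -0.03, 0.04], [-0.01, 0.01, -0.01]] + [[-0.02, 0.06, 0.02], [0.01, -0.03, -0.01], [0.02, -0.07, -0.02]]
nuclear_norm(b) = 0.40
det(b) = -0.00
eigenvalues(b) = [0.11, 0.06, -0.06]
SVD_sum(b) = [[-0.05, 0.22, -0.07], [-0.02, 0.08, -0.03], [0.04, -0.20, 0.07]] + [[0.01,0.01,0.02], [-0.01,-0.01,-0.02], [0.01,0.01,0.01]] + [[0.01, 0.0, -0.01], [0.02, 0.0, -0.01], [0.02, 0.00, -0.01]]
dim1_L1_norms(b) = [0.32, 0.14, 0.33]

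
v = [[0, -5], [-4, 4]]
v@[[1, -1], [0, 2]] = [[0, -10], [-4, 12]]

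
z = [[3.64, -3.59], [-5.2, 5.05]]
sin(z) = [[0.25, -0.28], [-0.4, 0.36]]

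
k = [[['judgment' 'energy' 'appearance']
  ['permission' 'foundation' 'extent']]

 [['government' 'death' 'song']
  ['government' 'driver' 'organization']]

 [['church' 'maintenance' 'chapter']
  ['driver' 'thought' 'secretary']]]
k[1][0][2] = 'song'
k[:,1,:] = [['permission', 'foundation', 'extent'], ['government', 'driver', 'organization'], ['driver', 'thought', 'secretary']]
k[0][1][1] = 'foundation'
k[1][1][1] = 'driver'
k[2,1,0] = 'driver'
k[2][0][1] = 'maintenance'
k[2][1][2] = 'secretary'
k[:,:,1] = [['energy', 'foundation'], ['death', 'driver'], ['maintenance', 'thought']]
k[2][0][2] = 'chapter'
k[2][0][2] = 'chapter'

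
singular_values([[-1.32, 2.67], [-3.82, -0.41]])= [4.09, 2.63]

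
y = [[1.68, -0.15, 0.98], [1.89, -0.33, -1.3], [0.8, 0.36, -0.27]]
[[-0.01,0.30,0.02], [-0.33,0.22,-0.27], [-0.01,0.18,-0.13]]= y@[[-0.06, 0.17, -0.07], [0.19, 0.14, -0.10], [0.12, 0.04, 0.13]]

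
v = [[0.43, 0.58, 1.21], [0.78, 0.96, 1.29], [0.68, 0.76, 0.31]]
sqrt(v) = [[0.39+0.22j, 0.47+0.15j, (0.54-0.49j)], [(0.55+0.05j), (0.66+0.08j), (0.76-0.19j)], [0.34-0.21j, (0.41-0.18j), (0.47+0.52j)]]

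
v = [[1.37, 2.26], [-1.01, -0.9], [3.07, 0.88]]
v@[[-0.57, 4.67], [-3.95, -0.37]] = [[-9.71, 5.56], [4.13, -4.38], [-5.23, 14.01]]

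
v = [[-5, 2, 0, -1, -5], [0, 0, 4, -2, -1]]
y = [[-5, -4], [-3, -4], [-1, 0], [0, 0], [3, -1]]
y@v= [[25, -10, -16, 13, 29], [15, -6, -16, 11, 19], [5, -2, 0, 1, 5], [0, 0, 0, 0, 0], [-15, 6, -4, -1, -14]]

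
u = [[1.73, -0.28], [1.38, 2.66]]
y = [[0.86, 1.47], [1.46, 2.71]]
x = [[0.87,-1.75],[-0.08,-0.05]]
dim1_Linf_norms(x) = [1.75, 0.08]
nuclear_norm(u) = 4.69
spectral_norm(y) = 3.52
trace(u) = 4.39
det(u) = 4.99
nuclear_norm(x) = 2.05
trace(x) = 0.82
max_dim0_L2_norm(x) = 1.75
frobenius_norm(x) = 1.96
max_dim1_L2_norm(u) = 3.0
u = y + x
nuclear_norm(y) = 3.57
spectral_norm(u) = 3.07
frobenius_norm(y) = 3.52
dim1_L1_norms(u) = [2.01, 4.04]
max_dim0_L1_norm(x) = 1.8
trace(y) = 3.57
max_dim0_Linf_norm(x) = 1.75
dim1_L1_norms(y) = [2.33, 4.17]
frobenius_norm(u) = 3.47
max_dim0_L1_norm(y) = 4.18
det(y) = 0.18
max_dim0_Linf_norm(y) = 2.71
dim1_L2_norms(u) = [1.75, 3.0]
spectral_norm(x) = 1.95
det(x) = -0.18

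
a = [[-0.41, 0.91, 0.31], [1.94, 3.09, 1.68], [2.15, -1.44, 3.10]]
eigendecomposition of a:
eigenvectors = [[(0.83+0j), (-0.18+0.01j), (-0.18-0.01j)],[(-0.19+0j), -0.78+0.00j, (-0.78-0j)],[(-0.53+0j), 0.11-0.59j, 0.11+0.59j]]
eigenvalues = [(-0.81+0j), (3.3+1.23j), (3.3-1.23j)]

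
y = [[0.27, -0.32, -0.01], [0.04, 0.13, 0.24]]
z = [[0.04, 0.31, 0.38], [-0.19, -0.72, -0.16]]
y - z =[[0.23,-0.63,-0.39], [0.23,0.85,0.40]]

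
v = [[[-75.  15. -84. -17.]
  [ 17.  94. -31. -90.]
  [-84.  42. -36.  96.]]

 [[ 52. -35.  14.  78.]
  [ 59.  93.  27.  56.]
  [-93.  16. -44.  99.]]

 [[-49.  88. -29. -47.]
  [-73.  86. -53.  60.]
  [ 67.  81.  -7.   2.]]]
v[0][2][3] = 96.0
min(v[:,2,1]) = 16.0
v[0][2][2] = -36.0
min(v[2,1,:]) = -73.0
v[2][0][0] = -49.0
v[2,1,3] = 60.0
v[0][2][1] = 42.0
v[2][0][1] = 88.0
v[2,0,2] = -29.0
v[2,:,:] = [[-49.0, 88.0, -29.0, -47.0], [-73.0, 86.0, -53.0, 60.0], [67.0, 81.0, -7.0, 2.0]]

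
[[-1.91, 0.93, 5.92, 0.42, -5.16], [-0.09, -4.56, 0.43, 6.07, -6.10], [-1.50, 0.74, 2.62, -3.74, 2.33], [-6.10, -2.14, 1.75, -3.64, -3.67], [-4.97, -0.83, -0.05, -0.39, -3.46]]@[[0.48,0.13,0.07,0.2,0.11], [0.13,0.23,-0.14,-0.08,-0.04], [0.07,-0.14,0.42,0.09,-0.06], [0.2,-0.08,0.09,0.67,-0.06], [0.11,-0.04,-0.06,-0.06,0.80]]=[[-0.87, -0.69, 2.57, 0.67, -4.76], [-0.06, -1.36, 1.72, 4.82, -5.1], [-0.93, -0.19, 0.42, -2.77, 1.74], [-4.22, -1.09, 0.5, -3.11, -3.41], [-2.96, -0.66, -0.08, -0.99, -3.26]]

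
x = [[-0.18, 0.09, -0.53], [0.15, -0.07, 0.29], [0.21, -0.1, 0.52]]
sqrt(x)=[[-0.05-0.03j, 0.06+0.03j, -0.66-0.05j], [0.43-0.10j, -0.18+0.11j, 0.76-0.16j], [(0.32-0.01j), (-0.16+0.01j), (0.92-0.01j)]]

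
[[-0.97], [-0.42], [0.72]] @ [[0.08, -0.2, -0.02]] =[[-0.08, 0.19, 0.02], [-0.03, 0.08, 0.01], [0.06, -0.14, -0.01]]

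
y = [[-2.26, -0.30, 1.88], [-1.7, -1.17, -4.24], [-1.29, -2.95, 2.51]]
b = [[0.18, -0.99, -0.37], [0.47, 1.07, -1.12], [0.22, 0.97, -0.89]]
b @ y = [[1.75, 2.20, 3.61], [-1.44, 1.91, -6.46], [-1.00, 1.42, -5.93]]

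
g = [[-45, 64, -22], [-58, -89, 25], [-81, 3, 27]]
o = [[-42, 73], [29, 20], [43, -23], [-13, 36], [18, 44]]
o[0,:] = [-42, 73]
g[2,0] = -81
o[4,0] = 18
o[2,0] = 43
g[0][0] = -45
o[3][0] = -13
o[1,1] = 20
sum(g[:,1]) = -22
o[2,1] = -23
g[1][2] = 25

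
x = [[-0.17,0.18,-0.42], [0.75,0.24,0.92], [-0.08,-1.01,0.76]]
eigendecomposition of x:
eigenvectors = [[0.75+0.00j, -0.24+0.15j, (-0.24-0.15j)], [-0.43+0.00j, 0.27-0.57j, (0.27+0.57j)], [-0.50+0.00j, 0.72+0.00j, 0.72-0.00j]]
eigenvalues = [(0.01+0j), (0.41+0.77j), (0.41-0.77j)]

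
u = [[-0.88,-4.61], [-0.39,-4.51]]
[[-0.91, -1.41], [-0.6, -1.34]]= u@ [[0.61, 0.08], [0.08, 0.29]]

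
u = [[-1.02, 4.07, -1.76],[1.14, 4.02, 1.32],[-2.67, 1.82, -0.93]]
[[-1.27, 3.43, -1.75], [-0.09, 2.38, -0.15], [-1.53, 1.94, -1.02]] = u @ [[0.43, -0.17, 0.08], [-0.17, 0.71, -0.21], [0.08, -0.21, 0.46]]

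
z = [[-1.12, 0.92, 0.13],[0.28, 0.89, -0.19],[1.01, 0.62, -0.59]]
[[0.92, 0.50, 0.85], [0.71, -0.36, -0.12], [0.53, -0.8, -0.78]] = z @ [[-0.25, -0.59, -0.58], [0.77, -0.19, 0.15], [-0.51, 0.14, 0.48]]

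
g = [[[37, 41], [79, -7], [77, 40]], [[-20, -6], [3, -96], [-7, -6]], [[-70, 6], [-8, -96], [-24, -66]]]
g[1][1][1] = -96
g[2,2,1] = -66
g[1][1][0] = 3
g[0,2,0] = 77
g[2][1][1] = -96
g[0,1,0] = 79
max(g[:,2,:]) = 77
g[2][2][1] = -66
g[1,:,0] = [-20, 3, -7]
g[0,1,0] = 79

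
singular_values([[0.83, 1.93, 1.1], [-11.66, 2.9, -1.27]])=[12.09, 2.33]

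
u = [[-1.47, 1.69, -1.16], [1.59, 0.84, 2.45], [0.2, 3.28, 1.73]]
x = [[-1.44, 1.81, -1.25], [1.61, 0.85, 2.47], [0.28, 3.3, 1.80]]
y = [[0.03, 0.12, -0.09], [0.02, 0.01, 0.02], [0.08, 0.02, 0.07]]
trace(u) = 1.10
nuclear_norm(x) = 7.78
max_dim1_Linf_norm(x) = 3.3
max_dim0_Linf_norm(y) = 0.12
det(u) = 0.00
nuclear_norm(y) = 0.27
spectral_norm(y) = 0.15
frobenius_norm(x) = 5.53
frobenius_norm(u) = 5.42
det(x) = -0.80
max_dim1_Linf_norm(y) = 0.12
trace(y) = 0.11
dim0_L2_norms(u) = [2.17, 3.78, 3.22]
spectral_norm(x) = 4.46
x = y + u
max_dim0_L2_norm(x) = 3.86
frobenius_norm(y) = 0.19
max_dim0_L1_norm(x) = 5.96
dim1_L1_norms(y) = [0.24, 0.05, 0.17]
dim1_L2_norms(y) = [0.15, 0.03, 0.11]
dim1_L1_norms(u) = [4.32, 4.88, 5.21]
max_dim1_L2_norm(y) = 0.15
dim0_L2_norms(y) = [0.09, 0.12, 0.12]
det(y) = 0.00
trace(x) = 1.21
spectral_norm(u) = 4.38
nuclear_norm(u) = 7.57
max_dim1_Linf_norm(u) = 3.28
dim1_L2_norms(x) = [2.63, 3.07, 3.77]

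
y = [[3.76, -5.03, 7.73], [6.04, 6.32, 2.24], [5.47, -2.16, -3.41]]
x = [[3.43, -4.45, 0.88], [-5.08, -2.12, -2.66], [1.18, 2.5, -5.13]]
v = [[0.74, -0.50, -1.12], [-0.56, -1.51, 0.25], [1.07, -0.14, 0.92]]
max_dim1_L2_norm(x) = 6.11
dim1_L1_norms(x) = [8.76, 9.86, 8.81]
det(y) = -596.15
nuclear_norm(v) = 4.48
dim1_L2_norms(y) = [9.96, 9.02, 6.8]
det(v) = -3.29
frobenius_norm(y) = 15.06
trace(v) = 0.15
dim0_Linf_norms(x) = [5.08, 4.45, 5.13]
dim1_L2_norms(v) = [1.43, 1.63, 1.42]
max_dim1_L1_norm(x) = 9.86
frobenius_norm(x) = 10.18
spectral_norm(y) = 10.19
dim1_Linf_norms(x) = [4.45, 5.08, 5.13]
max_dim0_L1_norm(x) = 9.69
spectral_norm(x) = 7.14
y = v @ x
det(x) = 181.07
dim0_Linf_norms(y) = [6.04, 6.32, 7.73]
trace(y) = 6.67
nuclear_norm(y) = 25.68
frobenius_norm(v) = 2.59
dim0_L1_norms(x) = [9.69, 9.07, 8.67]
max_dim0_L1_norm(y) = 15.27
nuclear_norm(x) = 17.31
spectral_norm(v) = 1.65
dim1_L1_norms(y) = [16.52, 14.6, 11.04]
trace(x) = -3.82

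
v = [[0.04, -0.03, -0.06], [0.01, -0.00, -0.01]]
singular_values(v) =[0.08, 0.01]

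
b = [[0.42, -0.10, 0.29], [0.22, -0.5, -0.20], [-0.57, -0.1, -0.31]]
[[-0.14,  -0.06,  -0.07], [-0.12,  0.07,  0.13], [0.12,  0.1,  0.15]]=b@ [[-0.16, -0.09, -0.12], [0.24, -0.14, -0.25], [-0.17, -0.11, -0.17]]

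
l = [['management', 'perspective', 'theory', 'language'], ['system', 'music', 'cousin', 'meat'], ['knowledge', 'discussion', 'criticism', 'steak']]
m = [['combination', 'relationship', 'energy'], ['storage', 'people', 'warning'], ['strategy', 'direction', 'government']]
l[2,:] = ['knowledge', 'discussion', 'criticism', 'steak']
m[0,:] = ['combination', 'relationship', 'energy']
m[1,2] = 'warning'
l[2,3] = 'steak'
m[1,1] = 'people'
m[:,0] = ['combination', 'storage', 'strategy']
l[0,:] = ['management', 'perspective', 'theory', 'language']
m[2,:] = ['strategy', 'direction', 'government']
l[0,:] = ['management', 'perspective', 'theory', 'language']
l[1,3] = 'meat'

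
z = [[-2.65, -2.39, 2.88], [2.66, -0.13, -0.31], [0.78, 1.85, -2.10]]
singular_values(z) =[5.59, 2.31, 0.04]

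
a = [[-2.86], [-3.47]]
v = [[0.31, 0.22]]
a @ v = [[-0.89, -0.63],[-1.08, -0.76]]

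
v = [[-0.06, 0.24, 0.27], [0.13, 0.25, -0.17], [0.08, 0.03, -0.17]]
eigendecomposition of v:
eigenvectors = [[0.6, 0.83, 0.9], [0.78, -0.33, -0.21], [0.15, -0.44, 0.39]]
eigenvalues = [0.32, -0.3, 0.0]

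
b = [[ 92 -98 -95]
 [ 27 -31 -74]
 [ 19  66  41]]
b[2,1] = 66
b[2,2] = 41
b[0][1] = -98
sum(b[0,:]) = -101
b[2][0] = 19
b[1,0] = 27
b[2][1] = 66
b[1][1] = -31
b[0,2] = -95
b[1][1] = -31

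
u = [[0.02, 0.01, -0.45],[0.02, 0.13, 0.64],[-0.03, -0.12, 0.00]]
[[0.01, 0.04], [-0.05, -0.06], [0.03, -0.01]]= u@[[-0.09, -0.22], [-0.26, 0.10], [-0.03, -0.1]]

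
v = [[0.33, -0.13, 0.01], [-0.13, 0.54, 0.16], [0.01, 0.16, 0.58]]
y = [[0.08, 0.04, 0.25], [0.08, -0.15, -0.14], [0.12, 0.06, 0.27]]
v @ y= [[0.02, 0.03, 0.10], [0.05, -0.08, -0.06], [0.08, 0.01, 0.14]]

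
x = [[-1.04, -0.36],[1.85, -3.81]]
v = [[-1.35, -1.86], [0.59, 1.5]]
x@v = [[1.19,1.39], [-4.75,-9.16]]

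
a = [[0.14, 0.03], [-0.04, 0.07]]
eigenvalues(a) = [0.11, 0.1]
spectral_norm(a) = 0.15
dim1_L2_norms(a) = [0.14, 0.08]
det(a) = 0.01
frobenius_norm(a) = 0.16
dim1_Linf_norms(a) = [0.14, 0.07]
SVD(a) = [[-0.97, 0.23], [0.23, 0.97]] @ diag([0.14603505716522064, 0.07532437904656593]) @ [[-1.0,-0.09],[-0.09,1.00]]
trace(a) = 0.21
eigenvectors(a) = [[0.71, -0.60], [-0.71, 0.80]]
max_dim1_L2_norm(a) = 0.14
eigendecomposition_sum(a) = [[0.44, 0.33], [-0.44, -0.33]] + [[-0.30, -0.30], [0.4, 0.40]]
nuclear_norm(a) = 0.22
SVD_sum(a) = [[0.14,0.01], [-0.03,-0.00]] + [[-0.0, 0.02], [-0.01, 0.07]]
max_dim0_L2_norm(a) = 0.15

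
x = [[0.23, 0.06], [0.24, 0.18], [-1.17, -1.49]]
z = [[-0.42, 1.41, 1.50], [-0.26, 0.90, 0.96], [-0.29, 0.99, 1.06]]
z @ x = [[-1.51,-2.01], [-0.97,-1.28], [-1.07,-1.42]]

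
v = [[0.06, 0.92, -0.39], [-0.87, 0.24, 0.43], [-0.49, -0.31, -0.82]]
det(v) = -1.005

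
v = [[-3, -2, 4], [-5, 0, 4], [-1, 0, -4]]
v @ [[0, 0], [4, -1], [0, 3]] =[[-8, 14], [0, 12], [0, -12]]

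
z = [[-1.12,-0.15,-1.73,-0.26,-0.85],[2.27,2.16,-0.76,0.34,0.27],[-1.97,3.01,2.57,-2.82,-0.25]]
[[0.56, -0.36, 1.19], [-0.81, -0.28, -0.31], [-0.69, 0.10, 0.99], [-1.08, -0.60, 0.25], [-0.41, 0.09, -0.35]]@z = [[-3.79, 2.72, 2.36, -3.62, -0.87], [0.88, -1.42, 0.82, 0.99, 0.69], [-0.95, 3.3, 3.66, -2.58, 0.37], [-0.64, -0.38, 2.97, -0.63, 0.69], [1.35, -0.80, -0.26, 1.12, 0.46]]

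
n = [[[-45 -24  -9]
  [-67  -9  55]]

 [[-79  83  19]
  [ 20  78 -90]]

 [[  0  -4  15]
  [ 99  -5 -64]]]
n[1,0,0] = -79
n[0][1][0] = -67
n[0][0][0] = -45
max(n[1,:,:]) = 83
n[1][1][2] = -90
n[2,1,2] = -64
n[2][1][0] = 99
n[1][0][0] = -79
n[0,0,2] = -9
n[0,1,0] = -67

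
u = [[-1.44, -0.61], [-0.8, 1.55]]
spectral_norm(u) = 1.76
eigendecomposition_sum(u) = [[-1.52, -0.29], [-0.39, -0.07]] + [[0.08, -0.32], [-0.41, 1.62]]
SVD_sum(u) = [[-0.36, 0.39],  [-1.14, 1.24]] + [[-1.08, -1.00], [0.34, 0.31]]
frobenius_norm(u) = 2.34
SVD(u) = [[0.3, 0.95], [0.95, -0.30]] @ diag([1.7626638979918319, 1.5431189139908306]) @ [[-0.68,0.74], [-0.74,-0.68]]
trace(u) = 0.11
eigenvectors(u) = [[-0.97, 0.19], [-0.25, -0.98]]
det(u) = -2.72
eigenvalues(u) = [-1.6, 1.71]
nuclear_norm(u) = 3.31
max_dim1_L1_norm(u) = 2.35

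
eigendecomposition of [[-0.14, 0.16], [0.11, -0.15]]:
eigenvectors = [[0.78, -0.76],[0.62, 0.65]]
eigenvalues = [-0.01, -0.28]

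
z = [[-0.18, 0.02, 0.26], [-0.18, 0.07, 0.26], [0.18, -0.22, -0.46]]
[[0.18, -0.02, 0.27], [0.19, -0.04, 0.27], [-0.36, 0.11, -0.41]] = z @ [[0.16, -0.14, -0.61], [0.03, -0.27, 0.13], [0.82, -0.16, 0.60]]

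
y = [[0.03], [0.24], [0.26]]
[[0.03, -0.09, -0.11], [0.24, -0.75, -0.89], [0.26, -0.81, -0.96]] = y @ [[1.00, -3.12, -3.71]]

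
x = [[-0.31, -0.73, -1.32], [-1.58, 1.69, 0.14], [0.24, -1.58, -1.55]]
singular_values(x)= [3.1, 1.76, 0.05]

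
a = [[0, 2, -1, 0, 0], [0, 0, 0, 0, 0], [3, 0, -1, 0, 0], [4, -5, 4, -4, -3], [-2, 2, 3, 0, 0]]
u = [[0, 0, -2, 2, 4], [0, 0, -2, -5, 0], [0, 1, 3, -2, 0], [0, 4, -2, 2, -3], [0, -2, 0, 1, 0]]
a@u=[[0, -1, -7, -8, 0], [0, 0, 0, 0, 0], [0, -1, -9, 8, 12], [0, -6, 22, 14, 28], [0, 3, 9, -20, -8]]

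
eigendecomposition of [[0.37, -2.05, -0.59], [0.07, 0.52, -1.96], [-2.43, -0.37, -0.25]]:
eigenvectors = [[-0.52+0.00j, (0.19-0.53j), (0.19+0.53j)], [-0.48+0.00j, -0.60+0.00j, (-0.6-0j)], [(-0.71+0j), (0.3+0.47j), 0.30-0.47j]]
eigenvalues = [(-2.3+0j), (1.47+1.6j), (1.47-1.6j)]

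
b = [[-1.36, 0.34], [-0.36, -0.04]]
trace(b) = -1.40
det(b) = 0.18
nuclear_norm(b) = 1.57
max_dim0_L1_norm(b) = 1.72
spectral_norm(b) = 1.44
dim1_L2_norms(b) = [1.4, 0.36]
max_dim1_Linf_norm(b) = 1.36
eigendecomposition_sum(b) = [[-1.37,0.38], [-0.41,0.11]] + [[0.01, -0.04], [0.05, -0.15]]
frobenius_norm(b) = 1.45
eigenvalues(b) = [-1.26, -0.14]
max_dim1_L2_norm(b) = 1.4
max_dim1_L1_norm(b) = 1.7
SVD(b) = [[-0.97, -0.24], [-0.24, 0.97]] @ diag([1.4426995453532963, 0.12254803889655641]) @ [[0.97,-0.22], [-0.22,-0.97]]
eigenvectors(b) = [[-0.96, -0.27], [-0.28, -0.96]]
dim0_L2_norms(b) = [1.41, 0.34]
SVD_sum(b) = [[-1.37,0.31], [-0.33,0.08]] + [[0.01, 0.03], [-0.03, -0.12]]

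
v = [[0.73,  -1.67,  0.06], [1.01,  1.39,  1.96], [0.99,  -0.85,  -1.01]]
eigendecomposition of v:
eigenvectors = [[(-0.11+0.62j), -0.11-0.62j, (-0.44+0j)], [0.70+0.00j, (0.7-0j), (-0.44+0j)], [(-0.05+0.33j), (-0.05-0.33j), (0.78+0j)]]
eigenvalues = [(1.09+1.83j), (1.09-1.83j), (-1.08+0j)]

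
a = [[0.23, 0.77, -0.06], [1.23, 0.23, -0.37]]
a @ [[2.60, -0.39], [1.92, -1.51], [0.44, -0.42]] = [[2.05, -1.23], [3.48, -0.67]]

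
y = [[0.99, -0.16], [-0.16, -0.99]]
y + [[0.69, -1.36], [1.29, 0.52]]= [[1.68,-1.52], [1.13,-0.47]]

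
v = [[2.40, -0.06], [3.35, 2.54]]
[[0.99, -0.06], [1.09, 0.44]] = v @ [[0.41, -0.02], [-0.11, 0.20]]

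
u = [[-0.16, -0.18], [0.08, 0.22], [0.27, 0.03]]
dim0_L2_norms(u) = [0.32, 0.29]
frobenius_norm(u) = 0.43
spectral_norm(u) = 0.39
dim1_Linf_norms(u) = [0.18, 0.22, 0.27]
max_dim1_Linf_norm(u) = 0.27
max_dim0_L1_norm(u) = 0.51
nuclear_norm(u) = 0.58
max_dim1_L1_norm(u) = 0.34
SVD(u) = [[-0.62, 0.20], [0.52, -0.62], [0.59, 0.76]] @ diag([0.386032151460102, 0.19385349632927665]) @ [[0.78, 0.63],[0.63, -0.78]]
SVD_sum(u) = [[-0.18,  -0.15], [0.16,  0.13], [0.18,  0.14]] + [[0.02, -0.03], [-0.08, 0.09], [0.09, -0.11]]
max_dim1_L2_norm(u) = 0.27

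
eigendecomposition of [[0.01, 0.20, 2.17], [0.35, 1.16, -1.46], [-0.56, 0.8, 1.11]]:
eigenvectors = [[-0.73+0.00j, -0.73-0.00j, -0.82+0.00j], [0.39-0.23j, 0.39+0.23j, (-0.5+0j)], [-0.27-0.44j, -0.27+0.44j, (-0.29+0j)]]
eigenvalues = [(0.69+1.38j), (0.69-1.38j), (0.89+0j)]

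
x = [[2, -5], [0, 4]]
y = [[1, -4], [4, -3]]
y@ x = [[2, -21], [8, -32]]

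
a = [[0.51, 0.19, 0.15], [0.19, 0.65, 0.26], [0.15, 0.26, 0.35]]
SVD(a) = [[-0.49, 0.86, -0.16], [-0.74, -0.51, -0.44], [-0.46, -0.1, 0.88]] @ diag([0.9355423045238603, 0.38012603418713836, 0.19433166128900137]) @ [[-0.49, -0.74, -0.46], [0.86, -0.51, -0.10], [-0.16, -0.44, 0.88]]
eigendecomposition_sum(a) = [[0.23, 0.34, 0.21], [0.34, 0.52, 0.32], [0.21, 0.32, 0.19]] + [[0.28, -0.16, -0.03], [-0.16, 0.1, 0.02], [-0.03, 0.02, 0.0]] + [[0.00, 0.01, -0.03], [0.01, 0.04, -0.08], [-0.03, -0.08, 0.15]]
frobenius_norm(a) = 1.03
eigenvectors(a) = [[0.49,  0.86,  -0.16],[0.74,  -0.51,  -0.44],[0.46,  -0.1,  0.88]]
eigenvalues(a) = [0.94, 0.38, 0.19]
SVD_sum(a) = [[0.23,0.34,0.21], [0.34,0.52,0.32], [0.21,0.32,0.19]] + [[0.28, -0.16, -0.03], [-0.16, 0.10, 0.02], [-0.03, 0.02, 0.00]] + [[0.00,0.01,-0.03],[0.01,0.04,-0.08],[-0.03,-0.08,0.15]]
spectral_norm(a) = 0.94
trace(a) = 1.51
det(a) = 0.07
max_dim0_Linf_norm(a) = 0.65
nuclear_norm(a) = 1.51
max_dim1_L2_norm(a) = 0.73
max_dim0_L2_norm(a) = 0.73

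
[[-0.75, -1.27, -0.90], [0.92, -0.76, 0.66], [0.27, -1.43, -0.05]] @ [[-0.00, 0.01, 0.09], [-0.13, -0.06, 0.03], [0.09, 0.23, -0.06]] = [[0.08, -0.14, -0.05], [0.16, 0.21, 0.02], [0.18, 0.08, -0.02]]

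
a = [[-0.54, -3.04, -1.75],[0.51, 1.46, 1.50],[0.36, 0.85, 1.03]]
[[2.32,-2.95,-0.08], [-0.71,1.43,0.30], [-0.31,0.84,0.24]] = a@[[0.56, 1.03, 0.86], [-1.1, 1.00, -0.16], [0.41, -0.37, 0.06]]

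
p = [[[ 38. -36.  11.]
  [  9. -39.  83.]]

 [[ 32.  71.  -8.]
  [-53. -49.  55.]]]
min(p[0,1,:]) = -39.0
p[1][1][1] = -49.0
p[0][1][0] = 9.0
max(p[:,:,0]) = 38.0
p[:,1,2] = [83.0, 55.0]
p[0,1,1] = -39.0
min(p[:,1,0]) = -53.0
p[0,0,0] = 38.0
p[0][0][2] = 11.0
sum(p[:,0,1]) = 35.0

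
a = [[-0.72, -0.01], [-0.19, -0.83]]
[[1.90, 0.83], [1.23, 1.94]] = a @[[-2.63, -1.12], [-0.88, -2.08]]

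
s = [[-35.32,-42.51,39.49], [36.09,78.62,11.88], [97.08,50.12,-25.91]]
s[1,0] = 36.09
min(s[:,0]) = -35.32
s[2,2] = -25.91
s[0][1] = -42.51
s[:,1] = [-42.51, 78.62, 50.12]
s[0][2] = 39.49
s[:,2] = [39.49, 11.88, -25.91]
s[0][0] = -35.32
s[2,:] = [97.08, 50.12, -25.91]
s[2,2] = -25.91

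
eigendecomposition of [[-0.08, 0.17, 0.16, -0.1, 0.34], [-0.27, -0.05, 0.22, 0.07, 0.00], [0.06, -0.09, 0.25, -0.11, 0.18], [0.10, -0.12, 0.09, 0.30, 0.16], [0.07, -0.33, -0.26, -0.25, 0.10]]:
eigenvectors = [[-0.70+0.00j, -0.70-0.00j, (-0.27+0.32j), -0.27-0.32j, (-0.24+0j)], [(-0.2-0.52j), -0.20+0.52j, 0.16-0.03j, (0.16+0.03j), (-0.13+0j)], [-0.06-0.01j, -0.06+0.01j, -0.12+0.46j, -0.12-0.46j, -0.68+0.00j], [(0.01-0.01j), 0.01+0.01j, (0.25+0.42j), (0.25-0.42j), (0.6+0j)], [(0.29-0.35j), 0.29+0.35j, -0.57+0.00j, (-0.57-0j), 0.31+0.00j]]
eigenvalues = [(-0.16+0.3j), (-0.16-0.3j), (0.28+0.34j), (0.28-0.34j), (0.27+0j)]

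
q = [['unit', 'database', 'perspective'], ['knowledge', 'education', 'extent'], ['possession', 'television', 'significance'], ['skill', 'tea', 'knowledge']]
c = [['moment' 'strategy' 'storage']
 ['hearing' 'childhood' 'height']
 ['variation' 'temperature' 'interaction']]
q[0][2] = 'perspective'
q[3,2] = 'knowledge'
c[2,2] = 'interaction'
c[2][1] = 'temperature'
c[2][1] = 'temperature'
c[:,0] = ['moment', 'hearing', 'variation']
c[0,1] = 'strategy'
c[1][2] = 'height'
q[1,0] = 'knowledge'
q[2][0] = 'possession'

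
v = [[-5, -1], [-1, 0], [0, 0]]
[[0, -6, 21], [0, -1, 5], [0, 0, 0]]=v@[[0, 1, -5], [0, 1, 4]]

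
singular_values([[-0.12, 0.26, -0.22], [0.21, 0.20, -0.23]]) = [0.46, 0.24]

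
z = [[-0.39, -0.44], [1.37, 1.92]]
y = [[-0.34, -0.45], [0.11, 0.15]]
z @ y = [[0.08, 0.11], [-0.25, -0.33]]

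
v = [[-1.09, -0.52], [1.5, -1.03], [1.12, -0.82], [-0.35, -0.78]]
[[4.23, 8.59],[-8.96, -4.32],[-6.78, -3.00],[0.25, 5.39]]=v @ [[-4.74,-5.83], [1.80,-4.30]]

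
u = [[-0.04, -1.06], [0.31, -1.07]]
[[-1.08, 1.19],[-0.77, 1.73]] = u @ [[0.91, 1.5], [0.98, -1.18]]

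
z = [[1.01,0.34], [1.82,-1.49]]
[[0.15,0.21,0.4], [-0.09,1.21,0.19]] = z @ [[0.09, 0.34, 0.31], [0.17, -0.40, 0.25]]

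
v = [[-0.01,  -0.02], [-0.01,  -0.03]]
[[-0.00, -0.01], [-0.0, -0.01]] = v@[[0.04, 0.22], [0.05, 0.29]]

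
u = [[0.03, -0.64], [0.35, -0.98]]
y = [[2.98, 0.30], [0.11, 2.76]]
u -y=[[-2.95,-0.94], [0.24,-3.74]]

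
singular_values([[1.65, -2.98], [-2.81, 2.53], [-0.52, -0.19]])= [5.02, 0.99]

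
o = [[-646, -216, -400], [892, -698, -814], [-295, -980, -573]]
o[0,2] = -400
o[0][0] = -646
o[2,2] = -573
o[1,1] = -698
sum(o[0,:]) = -1262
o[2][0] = -295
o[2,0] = -295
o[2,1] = -980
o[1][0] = 892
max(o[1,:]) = 892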